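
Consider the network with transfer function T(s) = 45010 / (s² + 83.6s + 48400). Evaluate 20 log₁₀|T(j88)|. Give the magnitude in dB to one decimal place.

0.7 dB

|(j88)² + 83.6(j88) + 48400| = |40656 + j7356.8| = 4.132e+04
|T(j88)| = 45010 / 4.132e+04 = 1.0894
20 log₁₀(1.0894) = 0.74 dB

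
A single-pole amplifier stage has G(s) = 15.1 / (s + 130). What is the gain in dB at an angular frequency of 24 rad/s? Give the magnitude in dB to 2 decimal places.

|j24 + 130| = √(24² + 130²) = 132.2
|G(j24)| = 15.1 / 132.2 = 0.11422
20 log₁₀(0.11422) = -18.845 dB

-18.84 dB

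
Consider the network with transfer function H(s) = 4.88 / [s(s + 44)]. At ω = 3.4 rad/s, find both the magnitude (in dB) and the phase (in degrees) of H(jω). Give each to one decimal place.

|H| = -29.8 dB, ∠H = -94.4°

|j3.4 + 44| = √(3.4² + 44²) = 44.13
|j3.4| = 3.4
|H(j3.4)| = 4.88 / (44.13 × 3.4) = 0.032523
20 log₁₀(0.032523) = -29.76 dB
∠(j3.4 + 44) = arctan(3.4/44) = 4.42°
∠(j3.4) = 90.00°
∠H(j3.4) = − (4.42° + 90.00°) = -94.42°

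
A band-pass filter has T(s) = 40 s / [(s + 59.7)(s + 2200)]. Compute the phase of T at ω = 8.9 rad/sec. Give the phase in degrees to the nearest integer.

81°

∠(j8.9) = 90.00°
∠(j8.9 + 59.7) = arctan(8.9/59.7) = 8.48°
∠(j8.9 + 2200) = arctan(8.9/2200) = 0.23°
∠T(j8.9) = 90.00° − (8.48° + 0.23°) = 81.29°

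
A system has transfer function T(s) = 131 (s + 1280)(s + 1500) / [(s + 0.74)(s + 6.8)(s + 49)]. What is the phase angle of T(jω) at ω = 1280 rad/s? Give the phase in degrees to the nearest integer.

-182°

∠(j1280 + 1280) = arctan(1280/1280) = 45.00°
∠(j1280 + 1500) = arctan(1280/1500) = 40.48°
∠(j1280 + 0.74) = arctan(1280/0.74) = 89.97°
∠(j1280 + 6.8) = arctan(1280/6.8) = 89.70°
∠(j1280 + 49) = arctan(1280/49) = 87.81°
∠T(j1280) = 45.00° + 40.48° − (89.97° + 89.70° + 87.81°) = -181.99°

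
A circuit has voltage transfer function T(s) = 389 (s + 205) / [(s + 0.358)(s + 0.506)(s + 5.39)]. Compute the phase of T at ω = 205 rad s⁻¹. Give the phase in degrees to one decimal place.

-223.3°

∠(j205 + 205) = arctan(205/205) = 45.00°
∠(j205 + 0.358) = arctan(205/0.358) = 89.90°
∠(j205 + 0.506) = arctan(205/0.506) = 89.86°
∠(j205 + 5.39) = arctan(205/5.39) = 88.49°
∠T(j205) = 45.00° − (89.90° + 89.86° + 88.49°) = -223.25°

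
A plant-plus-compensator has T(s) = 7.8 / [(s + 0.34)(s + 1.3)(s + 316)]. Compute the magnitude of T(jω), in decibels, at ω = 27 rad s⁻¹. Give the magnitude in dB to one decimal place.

-89.4 dB

|j27 + 0.34| = √(27² + 0.34²) = 27
|j27 + 1.3| = √(27² + 1.3²) = 27.03
|j27 + 316| = √(27² + 316²) = 317.2
|T(j27)| = 7.8 / (27 × 27.03 × 317.2) = 3.3695e-05
20 log₁₀(3.3695e-05) = -89.45 dB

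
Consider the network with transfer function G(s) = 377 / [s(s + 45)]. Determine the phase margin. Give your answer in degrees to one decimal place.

Gain crossover: |G(jω)| = 1 at ω ≈ 8.24 rad/s.
∠G(j8.24) = −90° − arctan(8.24/45) ≈ -100.38°
PM = 180° + (-100.38°) = 79.62°

79.6°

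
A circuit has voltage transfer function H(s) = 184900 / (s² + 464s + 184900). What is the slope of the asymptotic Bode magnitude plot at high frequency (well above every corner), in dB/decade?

With 0 zeros and 2 poles, the high-frequency asymptotic slope is 20 × (0 − 2) = -40 dB/decade.

-40 dB/decade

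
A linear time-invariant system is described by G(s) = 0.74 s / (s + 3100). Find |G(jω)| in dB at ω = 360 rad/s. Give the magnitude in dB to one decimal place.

|j360| = 360
|j360 + 3100| = √(360² + 3100²) = 3121
|G(j360)| = 0.74 × 360 / 3121 = 0.085362
20 log₁₀(0.085362) = -21.37 dB

-21.4 dB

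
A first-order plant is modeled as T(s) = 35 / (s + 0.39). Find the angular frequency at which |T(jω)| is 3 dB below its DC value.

0.39 rad s⁻¹

For a single-pole low-pass, the −3 dB point is at the pole: ω = 0.39 rad s⁻¹.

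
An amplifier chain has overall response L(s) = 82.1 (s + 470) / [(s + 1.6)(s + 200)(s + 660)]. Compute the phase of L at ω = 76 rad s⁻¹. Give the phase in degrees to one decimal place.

∠(j76 + 470) = arctan(76/470) = 9.19°
∠(j76 + 1.6) = arctan(76/1.6) = 88.79°
∠(j76 + 200) = arctan(76/200) = 20.81°
∠(j76 + 660) = arctan(76/660) = 6.57°
∠L(j76) = 9.19° − (88.79° + 20.81° + 6.57°) = -106.98°

-107.0°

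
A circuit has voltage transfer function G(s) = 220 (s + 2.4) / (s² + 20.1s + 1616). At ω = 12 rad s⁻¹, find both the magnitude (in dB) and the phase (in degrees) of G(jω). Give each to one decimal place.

|G| = 5.1 dB, ∠G = 69.4°

|j12 + 2.4| = √(12² + 2.4²) = 12.24
|(j12)² + 20.1(j12) + 1616| = |1472 + j241.2| = 1492
|G(j12)| = 220 × 12.24 / 1492 = 1.8049
20 log₁₀(1.8049) = 5.13 dB
∠(j12 + 2.4) = arctan(12/2.4) = 78.69°
∠[(j12)² + 20.1(j12) + 1616] = ∠[1472 + j241.2] = 9.31°
∠G(j12) = 78.69° − 9.31° = 69.38°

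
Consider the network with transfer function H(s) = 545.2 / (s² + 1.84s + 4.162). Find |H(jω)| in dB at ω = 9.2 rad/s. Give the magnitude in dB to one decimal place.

|(j9.2)² + 1.84(j9.2) + 4.162| = |-80.478 + j16.928| = 82.24
|H(j9.2)| = 545.2 / 82.24 = 6.6295
20 log₁₀(6.6295) = 16.43 dB

16.4 dB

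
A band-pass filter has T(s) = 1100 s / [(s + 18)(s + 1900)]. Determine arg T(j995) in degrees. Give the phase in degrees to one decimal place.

-26.6°

∠(j995) = 90.00°
∠(j995 + 18) = arctan(995/18) = 88.96°
∠(j995 + 1900) = arctan(995/1900) = 27.64°
∠T(j995) = 90.00° − (88.96° + 27.64°) = -26.60°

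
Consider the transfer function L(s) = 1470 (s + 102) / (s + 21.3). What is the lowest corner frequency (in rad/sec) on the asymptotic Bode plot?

Break frequencies occur at each pole and zero magnitude: 21.3 rad/sec, 102 rad/sec.
The lowest is 21.3 rad/sec.

21.3 rad/sec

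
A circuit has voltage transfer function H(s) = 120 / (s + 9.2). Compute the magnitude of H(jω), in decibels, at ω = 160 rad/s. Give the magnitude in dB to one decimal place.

|j160 + 9.2| = √(160² + 9.2²) = 160.3
|H(j160)| = 120 / 160.3 = 0.74876
20 log₁₀(0.74876) = -2.51 dB

-2.5 dB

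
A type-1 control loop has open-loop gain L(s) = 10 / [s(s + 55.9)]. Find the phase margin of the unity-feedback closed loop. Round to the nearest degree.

90 deg

Gain crossover: |L(jω)| = 1 at ω ≈ 0.179 rad/sec.
∠L(j0.179) = −90° − arctan(0.179/55.9) ≈ -90.18°
PM = 180° + (-90.18°) = 89.82°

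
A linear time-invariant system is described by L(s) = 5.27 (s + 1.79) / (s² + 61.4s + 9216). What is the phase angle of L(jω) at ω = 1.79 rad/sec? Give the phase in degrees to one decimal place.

∠(j1.79 + 1.79) = arctan(1.79/1.79) = 45.00°
∠[(j1.79)² + 61.4(j1.79) + 9216] = ∠[9212.8 + j109.91] = 0.68°
∠L(j1.79) = 45.00° − 0.68° = 44.32°

44.3°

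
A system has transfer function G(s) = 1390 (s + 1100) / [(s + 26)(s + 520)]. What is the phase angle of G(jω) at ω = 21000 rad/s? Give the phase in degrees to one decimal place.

-91.5°

∠(j21000 + 1100) = arctan(21000/1100) = 87.00°
∠(j21000 + 26) = arctan(21000/26) = 89.93°
∠(j21000 + 520) = arctan(21000/520) = 88.58°
∠G(j21000) = 87.00° − (89.93° + 88.58°) = -91.51°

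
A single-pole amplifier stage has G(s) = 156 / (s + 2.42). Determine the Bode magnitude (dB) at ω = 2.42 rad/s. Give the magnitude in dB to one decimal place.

33.2 dB

|j2.42 + 2.42| = √(2.42² + 2.42²) = 3.422
|G(j2.42)| = 156 / 3.422 = 45.582
20 log₁₀(45.582) = 33.18 dB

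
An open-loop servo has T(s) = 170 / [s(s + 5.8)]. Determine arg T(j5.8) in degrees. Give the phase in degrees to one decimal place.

∠(j5.8 + 5.8) = arctan(5.8/5.8) = 45.00°
∠(j5.8) = 90.00°
∠T(j5.8) = − (45.00° + 90.00°) = -135.00°

-135.0°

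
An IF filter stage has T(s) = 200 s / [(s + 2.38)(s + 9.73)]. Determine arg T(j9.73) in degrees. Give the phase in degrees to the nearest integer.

∠(j9.73) = 90.00°
∠(j9.73 + 2.38) = arctan(9.73/2.38) = 76.26°
∠(j9.73 + 9.73) = arctan(9.73/9.73) = 45.00°
∠T(j9.73) = 90.00° − (76.26° + 45.00°) = -31.26°

-31 deg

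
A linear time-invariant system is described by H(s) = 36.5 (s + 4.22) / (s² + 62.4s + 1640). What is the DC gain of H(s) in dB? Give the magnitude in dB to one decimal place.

-20.5 dB

H(0) = 36.5 × 4.22 / 1640 = 0.093921
20 log₁₀(0.093921) = -20.54 dB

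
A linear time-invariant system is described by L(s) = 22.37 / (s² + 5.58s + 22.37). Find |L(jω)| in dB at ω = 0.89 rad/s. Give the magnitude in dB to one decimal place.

|(j0.89)² + 5.58(j0.89) + 22.37| = |21.578 + j4.9662| = 22.14
|L(j0.89)| = 22.37 / 22.14 = 1.0103
20 log₁₀(1.0103) = 0.09 dB

0.1 dB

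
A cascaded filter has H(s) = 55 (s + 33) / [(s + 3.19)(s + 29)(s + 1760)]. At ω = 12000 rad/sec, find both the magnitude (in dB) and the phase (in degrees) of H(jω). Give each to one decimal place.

|j12000 + 33| = √(12000² + 33²) = 1.2e+04
|j12000 + 3.19| = √(12000² + 3.19²) = 1.2e+04
|j12000 + 29| = √(12000² + 29²) = 1.2e+04
|j12000 + 1760| = √(12000² + 1760²) = 1.213e+04
|H(j12000)| = 55 × 1.2e+04 / (1.2e+04 × 1.2e+04 × 1.213e+04) = 3.779e-07
20 log₁₀(3.779e-07) = -128.45 dB
∠(j12000 + 33) = arctan(12000/33) = 89.84°
∠(j12000 + 3.19) = arctan(12000/3.19) = 89.98°
∠(j12000 + 29) = arctan(12000/29) = 89.86°
∠(j12000 + 1760) = arctan(12000/1760) = 81.66°
∠H(j12000) = 89.84° − (89.98° + 89.86° + 81.66°) = -171.66°

|H| = -128.5 dB, ∠H = -171.7°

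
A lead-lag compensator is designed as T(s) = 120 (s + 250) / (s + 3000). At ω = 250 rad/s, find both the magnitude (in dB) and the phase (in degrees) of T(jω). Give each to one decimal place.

|T| = 23.0 dB, ∠T = 40.2°

|j250 + 250| = √(250² + 250²) = 353.6
|j250 + 3000| = √(250² + 3000²) = 3010
|T(j250)| = 120 × 353.6 / 3010 = 14.093
20 log₁₀(14.093) = 22.98 dB
∠(j250 + 250) = arctan(250/250) = 45.00°
∠(j250 + 3000) = arctan(250/3000) = 4.76°
∠T(j250) = 45.00° − 4.76° = 40.24°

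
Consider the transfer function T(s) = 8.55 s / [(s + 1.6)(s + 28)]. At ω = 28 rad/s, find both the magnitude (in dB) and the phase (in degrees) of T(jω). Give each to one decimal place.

|T| = -13.3 dB, ∠T = -41.7°

|j28| = 28
|j28 + 1.6| = √(28² + 1.6²) = 28.05
|j28 + 28| = √(28² + 28²) = 39.6
|T(j28)| = 8.55 × 28 / (28.05 × 39.6) = 0.21557
20 log₁₀(0.21557) = -13.33 dB
∠(j28) = 90.00°
∠(j28 + 1.6) = arctan(28/1.6) = 86.73°
∠(j28 + 28) = arctan(28/28) = 45.00°
∠T(j28) = 90.00° − (86.73° + 45.00°) = -41.73°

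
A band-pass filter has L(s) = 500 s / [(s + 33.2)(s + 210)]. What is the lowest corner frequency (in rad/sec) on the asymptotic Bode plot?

33.2 rad/sec

Break frequencies occur at each pole and zero magnitude: 33.2 rad/sec, 210 rad/sec.
The lowest is 33.2 rad/sec.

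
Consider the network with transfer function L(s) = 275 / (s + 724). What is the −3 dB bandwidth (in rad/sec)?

724 rad/sec

For a single-pole low-pass, the −3 dB point is at the pole: ω = 724 rad/sec.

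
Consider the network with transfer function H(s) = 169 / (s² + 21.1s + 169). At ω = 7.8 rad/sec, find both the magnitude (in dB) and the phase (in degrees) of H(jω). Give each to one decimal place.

|(j7.8)² + 21.1(j7.8) + 169| = |108.16 + j164.58| = 196.9
|H(j7.8)| = 169 / 196.9 = 0.85813
20 log₁₀(0.85813) = -1.33 dB
∠[(j7.8)² + 21.1(j7.8) + 169] = ∠[108.16 + j164.58] = 56.69°
∠H(j7.8) = −56.69° = -56.69°

|H| = -1.3 dB, ∠H = -56.7°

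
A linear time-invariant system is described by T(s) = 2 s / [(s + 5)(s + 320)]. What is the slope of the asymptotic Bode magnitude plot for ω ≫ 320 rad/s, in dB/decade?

With 1 zero and 2 poles, the high-frequency asymptotic slope is 20 × (1 − 2) = -20 dB/decade.

-20 dB/decade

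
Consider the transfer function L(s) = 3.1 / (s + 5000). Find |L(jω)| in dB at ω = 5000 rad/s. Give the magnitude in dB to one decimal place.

|j5000 + 5000| = √(5000² + 5000²) = 7071
|L(j5000)| = 3.1 / 7071 = 0.00043841
20 log₁₀(0.00043841) = -67.16 dB

-67.2 dB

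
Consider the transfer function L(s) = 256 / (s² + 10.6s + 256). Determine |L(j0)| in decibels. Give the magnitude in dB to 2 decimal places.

0.00 dB

L(0) = 256 / 256 = 1
20 log₁₀(1) = 0.000 dB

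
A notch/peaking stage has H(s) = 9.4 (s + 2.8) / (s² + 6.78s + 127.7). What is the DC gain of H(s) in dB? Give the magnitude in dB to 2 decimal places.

H(0) = 9.4 × 2.8 / 127.7 = 0.20611
20 log₁₀(0.20611) = -13.718 dB

-13.72 dB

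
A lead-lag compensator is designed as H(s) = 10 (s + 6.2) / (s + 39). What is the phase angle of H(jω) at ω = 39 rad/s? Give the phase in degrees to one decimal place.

36.0°

∠(j39 + 6.2) = arctan(39/6.2) = 80.97°
∠(j39 + 39) = arctan(39/39) = 45.00°
∠H(j39) = 80.97° − 45.00° = 35.97°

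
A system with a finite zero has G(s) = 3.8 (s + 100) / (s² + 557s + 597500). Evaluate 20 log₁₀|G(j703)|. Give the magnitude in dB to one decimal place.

|j703 + 100| = √(703² + 100²) = 710.1
|(j703)² + 557(j703) + 597500| = |1.0329e+05 + j3.9157e+05| = 4.05e+05
|G(j703)| = 3.8 × 710.1 / 4.05e+05 = 0.006663
20 log₁₀(0.006663) = -43.53 dB

-43.5 dB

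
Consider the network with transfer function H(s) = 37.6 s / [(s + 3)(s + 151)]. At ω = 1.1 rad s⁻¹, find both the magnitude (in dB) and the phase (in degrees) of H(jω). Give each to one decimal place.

|j1.1| = 1.1
|j1.1 + 3| = √(1.1² + 3²) = 3.195
|j1.1 + 151| = √(1.1² + 151²) = 151
|H(j1.1)| = 37.6 × 1.1 / (3.195 × 151) = 0.085719
20 log₁₀(0.085719) = -21.34 dB
∠(j1.1) = 90.00°
∠(j1.1 + 3) = arctan(1.1/3) = 20.14°
∠(j1.1 + 151) = arctan(1.1/151) = 0.42°
∠H(j1.1) = 90.00° − (20.14° + 0.42°) = 69.45°

|H| = -21.3 dB, ∠H = 69.4 deg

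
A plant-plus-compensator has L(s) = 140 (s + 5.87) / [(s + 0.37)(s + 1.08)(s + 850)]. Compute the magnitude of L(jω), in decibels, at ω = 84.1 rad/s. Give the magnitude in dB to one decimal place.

-54.2 dB

|j84.1 + 5.87| = √(84.1² + 5.87²) = 84.3
|j84.1 + 0.37| = √(84.1² + 0.37²) = 84.1
|j84.1 + 1.08| = √(84.1² + 1.08²) = 84.11
|j84.1 + 850| = √(84.1² + 850²) = 854.2
|L(j84.1)| = 140 × 84.3 / (84.1 × 84.11 × 854.2) = 0.0019535
20 log₁₀(0.0019535) = -54.18 dB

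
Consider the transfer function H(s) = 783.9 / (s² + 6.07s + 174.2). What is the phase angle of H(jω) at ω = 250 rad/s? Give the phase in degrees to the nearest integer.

-179 deg

∠[(j250)² + 6.07(j250) + 174.2] = ∠[-62326 + j1517.5] = 178.61°
∠H(j250) = −178.61° = -178.61°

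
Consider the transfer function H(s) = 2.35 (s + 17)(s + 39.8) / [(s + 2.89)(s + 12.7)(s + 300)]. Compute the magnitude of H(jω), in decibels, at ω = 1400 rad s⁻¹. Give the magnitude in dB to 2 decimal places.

|j1400 + 17| = √(1400² + 17²) = 1400
|j1400 + 39.8| = √(1400² + 39.8²) = 1401
|j1400 + 2.89| = √(1400² + 2.89²) = 1400
|j1400 + 12.7| = √(1400² + 12.7²) = 1400
|j1400 + 300| = √(1400² + 300²) = 1432
|H(j1400)| = 2.35 × 1400 × 1401 / (1400 × 1400 × 1432) = 0.001642
20 log₁₀(0.001642) = -55.692 dB

-55.69 dB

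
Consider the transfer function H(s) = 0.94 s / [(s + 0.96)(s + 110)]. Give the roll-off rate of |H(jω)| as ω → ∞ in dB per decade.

-20 dB/decade

With 1 zero and 2 poles, the high-frequency asymptotic slope is 20 × (1 − 2) = -20 dB/decade.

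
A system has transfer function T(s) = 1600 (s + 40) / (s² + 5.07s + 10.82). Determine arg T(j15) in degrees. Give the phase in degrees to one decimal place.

-139.9 deg

∠(j15 + 40) = arctan(15/40) = 20.56°
∠[(j15)² + 5.07(j15) + 10.82] = ∠[-214.18 + j76.05] = 160.45°
∠T(j15) = 20.56° − 160.45° = -139.90°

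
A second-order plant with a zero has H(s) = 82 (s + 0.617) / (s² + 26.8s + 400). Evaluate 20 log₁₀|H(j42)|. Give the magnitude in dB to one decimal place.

|j42 + 0.617| = √(42² + 0.617²) = 42
|(j42)² + 26.8(j42) + 400| = |-1364 + j1125.6| = 1768
|H(j42)| = 82 × 42 / 1768 = 1.9477
20 log₁₀(1.9477) = 5.79 dB

5.8 dB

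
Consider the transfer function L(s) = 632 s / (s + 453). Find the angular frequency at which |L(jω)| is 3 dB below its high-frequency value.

453 rad/s

For a single-pole high-pass, the −3 dB point is at the pole: ω = 453 rad/s.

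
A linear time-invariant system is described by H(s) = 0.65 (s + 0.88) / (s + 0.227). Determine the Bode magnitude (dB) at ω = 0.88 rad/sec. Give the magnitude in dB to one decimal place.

-1.0 dB

|j0.88 + 0.88| = √(0.88² + 0.88²) = 1.245
|j0.88 + 0.227| = √(0.88² + 0.227²) = 0.9088
|H(j0.88)| = 0.65 × 1.245 / 0.9088 = 0.8901
20 log₁₀(0.8901) = -1.01 dB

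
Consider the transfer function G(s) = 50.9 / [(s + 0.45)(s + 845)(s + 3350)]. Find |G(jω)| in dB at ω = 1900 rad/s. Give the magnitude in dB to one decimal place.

|j1900 + 0.45| = √(1900² + 0.45²) = 1900
|j1900 + 845| = √(1900² + 845²) = 2079
|j1900 + 3350| = √(1900² + 3350²) = 3851
|G(j1900)| = 50.9 / (1900 × 2079 × 3851) = 3.3451e-09
20 log₁₀(3.3451e-09) = -169.51 dB

-169.5 dB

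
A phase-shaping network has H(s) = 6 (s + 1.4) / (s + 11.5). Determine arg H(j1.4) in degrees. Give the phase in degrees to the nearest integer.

38°

∠(j1.4 + 1.4) = arctan(1.4/1.4) = 45.00°
∠(j1.4 + 11.5) = arctan(1.4/11.5) = 6.94°
∠H(j1.4) = 45.00° − 6.94° = 38.06°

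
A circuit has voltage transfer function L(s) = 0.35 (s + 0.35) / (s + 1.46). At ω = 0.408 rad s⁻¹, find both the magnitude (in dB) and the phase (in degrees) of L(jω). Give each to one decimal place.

|L| = -18.1 dB, ∠L = 33.8°

|j0.408 + 0.35| = √(0.408² + 0.35²) = 0.5376
|j0.408 + 1.46| = √(0.408² + 1.46²) = 1.516
|L(j0.408)| = 0.35 × 0.5376 / 1.516 = 0.12411
20 log₁₀(0.12411) = -18.12 dB
∠(j0.408 + 0.35) = arctan(0.408/0.35) = 49.38°
∠(j0.408 + 1.46) = arctan(0.408/1.46) = 15.61°
∠L(j0.408) = 49.38° − 15.61° = 33.76°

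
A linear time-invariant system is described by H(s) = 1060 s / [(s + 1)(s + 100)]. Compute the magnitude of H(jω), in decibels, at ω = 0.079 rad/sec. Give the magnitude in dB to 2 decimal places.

|j0.079| = 0.079
|j0.079 + 1| = √(0.079² + 1²) = 1.003
|j0.079 + 100| = √(0.079² + 100²) = 100
|H(j0.079)| = 1060 × 0.079 / (1.003 × 100) = 0.8348
20 log₁₀(0.8348) = -1.568 dB

-1.57 dB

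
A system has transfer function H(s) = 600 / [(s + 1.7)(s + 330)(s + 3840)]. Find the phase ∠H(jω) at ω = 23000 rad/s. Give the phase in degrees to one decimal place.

-259.7°

∠(j23000 + 1.7) = arctan(23000/1.7) = 90.00°
∠(j23000 + 330) = arctan(23000/330) = 89.18°
∠(j23000 + 3840) = arctan(23000/3840) = 80.52°
∠H(j23000) = − (90.00° + 89.18° + 80.52°) = -259.70°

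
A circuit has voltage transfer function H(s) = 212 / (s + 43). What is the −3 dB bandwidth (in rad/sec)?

43 rad/sec

For a single-pole low-pass, the −3 dB point is at the pole: ω = 43 rad/sec.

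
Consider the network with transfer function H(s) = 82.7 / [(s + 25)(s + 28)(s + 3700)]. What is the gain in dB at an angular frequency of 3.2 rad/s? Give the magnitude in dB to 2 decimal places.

-90.04 dB

|j3.2 + 25| = √(3.2² + 25²) = 25.2
|j3.2 + 28| = √(3.2² + 28²) = 28.18
|j3.2 + 3700| = √(3.2² + 3700²) = 3700
|H(j3.2)| = 82.7 / (25.2 × 28.18 × 3700) = 3.1467e-05
20 log₁₀(3.1467e-05) = -90.043 dB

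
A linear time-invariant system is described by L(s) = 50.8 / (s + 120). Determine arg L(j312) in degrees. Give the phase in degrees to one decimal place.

∠(j312 + 120) = arctan(312/120) = 68.96°
∠L(j312) = −68.96° = -68.96°

-69.0°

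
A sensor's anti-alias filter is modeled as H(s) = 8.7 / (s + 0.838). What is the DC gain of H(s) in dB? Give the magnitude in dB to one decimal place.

20.3 dB

H(0) = 8.7 / 0.838 = 10.382
20 log₁₀(10.382) = 20.33 dB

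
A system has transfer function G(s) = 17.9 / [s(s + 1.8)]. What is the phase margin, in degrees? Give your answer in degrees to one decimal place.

Gain crossover: |G(jω)| = 1 at ω ≈ 4.04 rad s⁻¹.
∠G(j4.04) = −90° − arctan(4.04/1.8) ≈ -156.01°
PM = 180° + (-156.01°) = 23.99°

24.0°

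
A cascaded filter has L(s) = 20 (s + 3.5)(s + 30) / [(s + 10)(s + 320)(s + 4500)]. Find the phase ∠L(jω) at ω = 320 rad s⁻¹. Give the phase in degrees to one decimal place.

36.7°

∠(j320 + 3.5) = arctan(320/3.5) = 89.37°
∠(j320 + 30) = arctan(320/30) = 84.64°
∠(j320 + 10) = arctan(320/10) = 88.21°
∠(j320 + 320) = arctan(320/320) = 45.00°
∠(j320 + 4500) = arctan(320/4500) = 4.07°
∠L(j320) = 89.37° + 84.64° − (88.21° + 45.00° + 4.07°) = 36.74°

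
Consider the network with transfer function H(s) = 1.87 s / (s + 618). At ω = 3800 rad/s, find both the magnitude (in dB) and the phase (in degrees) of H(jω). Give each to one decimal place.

|H| = 5.3 dB, ∠H = 9.2°

|j3800| = 3800
|j3800 + 618| = √(3800² + 618²) = 3850
|H(j3800)| = 1.87 × 3800 / 3850 = 1.8458
20 log₁₀(1.8458) = 5.32 dB
∠(j3800) = 90.00°
∠(j3800 + 618) = arctan(3800/618) = 80.76°
∠H(j3800) = 90.00° − 80.76° = 9.24°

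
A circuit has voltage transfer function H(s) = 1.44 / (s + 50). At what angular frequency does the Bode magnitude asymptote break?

The single real pole at s = −50 gives a corner at ω = 50 rad/s.

50 rad/s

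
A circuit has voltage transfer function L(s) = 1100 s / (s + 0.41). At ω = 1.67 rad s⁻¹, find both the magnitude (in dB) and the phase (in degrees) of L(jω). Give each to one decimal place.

|j1.67| = 1.67
|j1.67 + 0.41| = √(1.67² + 0.41²) = 1.72
|L(j1.67)| = 1100 × 1.67 / 1.72 = 1068.3
20 log₁₀(1068.3) = 60.57 dB
∠(j1.67) = 90.00°
∠(j1.67 + 0.41) = arctan(1.67/0.41) = 76.21°
∠L(j1.67) = 90.00° − 76.21° = 13.79°

|L| = 60.6 dB, ∠L = 13.8°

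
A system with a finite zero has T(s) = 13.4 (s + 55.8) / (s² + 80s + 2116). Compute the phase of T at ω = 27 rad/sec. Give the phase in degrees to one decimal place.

-31.5°

∠(j27 + 55.8) = arctan(27/55.8) = 25.82°
∠[(j27)² + 80(j27) + 2116] = ∠[1387 + j2160] = 57.29°
∠T(j27) = 25.82° − 57.29° = -31.47°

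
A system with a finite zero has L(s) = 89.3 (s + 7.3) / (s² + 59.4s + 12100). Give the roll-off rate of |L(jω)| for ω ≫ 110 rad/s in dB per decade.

-20 dB/decade

With 1 zero and 2 poles, the high-frequency asymptotic slope is 20 × (1 − 2) = -20 dB/decade.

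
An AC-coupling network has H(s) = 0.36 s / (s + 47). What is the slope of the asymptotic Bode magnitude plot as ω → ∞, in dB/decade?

0 dB/decade

With 1 zero and 1 pole, the high-frequency asymptotic slope is 20 × (1 − 1) = 0 dB/decade.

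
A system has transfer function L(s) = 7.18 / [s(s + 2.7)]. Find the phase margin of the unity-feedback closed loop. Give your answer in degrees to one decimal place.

52.1°

Gain crossover: |L(jω)| = 1 at ω ≈ 2.1 rad/s.
∠L(j2.1) = −90° − arctan(2.1/2.7) ≈ -127.87°
PM = 180° + (-127.87°) = 52.13°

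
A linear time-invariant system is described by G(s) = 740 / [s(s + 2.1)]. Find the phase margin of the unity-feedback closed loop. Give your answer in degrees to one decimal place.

4.4°

Gain crossover: |G(jω)| = 1 at ω ≈ 27.2 rad s⁻¹.
∠G(j27.2) = −90° − arctan(27.2/2.1) ≈ -175.58°
PM = 180° + (-175.58°) = 4.42°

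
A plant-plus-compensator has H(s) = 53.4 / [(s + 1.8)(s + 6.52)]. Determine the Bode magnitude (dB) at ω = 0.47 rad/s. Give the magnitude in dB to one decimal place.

|j0.47 + 1.8| = √(0.47² + 1.8²) = 1.86
|j0.47 + 6.52| = √(0.47² + 6.52²) = 6.537
|H(j0.47)| = 53.4 / (1.86 × 6.537) = 4.3911
20 log₁₀(4.3911) = 12.85 dB

12.9 dB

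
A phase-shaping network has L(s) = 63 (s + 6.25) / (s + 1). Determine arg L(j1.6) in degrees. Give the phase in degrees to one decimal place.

∠(j1.6 + 6.25) = arctan(1.6/6.25) = 14.36°
∠(j1.6 + 1) = arctan(1.6/1) = 57.99°
∠L(j1.6) = 14.36° − 57.99° = -43.64°

-43.6°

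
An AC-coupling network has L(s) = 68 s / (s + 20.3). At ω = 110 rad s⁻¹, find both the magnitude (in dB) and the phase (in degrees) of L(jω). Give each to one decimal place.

|j110| = 110
|j110 + 20.3| = √(110² + 20.3²) = 111.9
|L(j110)| = 68 × 110 / 111.9 = 66.871
20 log₁₀(66.871) = 36.50 dB
∠(j110) = 90.00°
∠(j110 + 20.3) = arctan(110/20.3) = 79.54°
∠L(j110) = 90.00° − 79.54° = 10.46°

|L| = 36.5 dB, ∠L = 10.5°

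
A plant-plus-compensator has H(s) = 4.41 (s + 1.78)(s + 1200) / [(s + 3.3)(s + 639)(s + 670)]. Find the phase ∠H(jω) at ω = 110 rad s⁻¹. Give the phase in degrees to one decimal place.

-13.1°

∠(j110 + 1.78) = arctan(110/1.78) = 89.07°
∠(j110 + 1200) = arctan(110/1200) = 5.24°
∠(j110 + 3.3) = arctan(110/3.3) = 88.28°
∠(j110 + 639) = arctan(110/639) = 9.77°
∠(j110 + 670) = arctan(110/670) = 9.32°
∠H(j110) = 89.07° + 5.24° − (88.28° + 9.77° + 9.32°) = -13.06°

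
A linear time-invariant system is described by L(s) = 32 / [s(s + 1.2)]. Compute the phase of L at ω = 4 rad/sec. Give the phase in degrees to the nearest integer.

-163°

∠(j4 + 1.2) = arctan(4/1.2) = 73.30°
∠(j4) = 90.00°
∠L(j4) = − (73.30° + 90.00°) = -163.30°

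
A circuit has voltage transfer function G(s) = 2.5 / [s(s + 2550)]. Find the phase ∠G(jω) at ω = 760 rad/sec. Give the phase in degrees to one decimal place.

-106.6°

∠(j760 + 2550) = arctan(760/2550) = 16.60°
∠(j760) = 90.00°
∠G(j760) = − (16.60° + 90.00°) = -106.60°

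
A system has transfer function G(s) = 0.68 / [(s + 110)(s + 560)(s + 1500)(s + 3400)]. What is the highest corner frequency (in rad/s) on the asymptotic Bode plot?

3400 rad/s

Break frequencies occur at each pole and zero magnitude: 110 rad/s, 560 rad/s, 1500 rad/s, 3400 rad/s.
The highest is 3400 rad/s.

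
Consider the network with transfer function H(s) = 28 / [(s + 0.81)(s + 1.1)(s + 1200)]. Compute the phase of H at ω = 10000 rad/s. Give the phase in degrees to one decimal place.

∠(j10000 + 0.81) = arctan(10000/0.81) = 90.00°
∠(j10000 + 1.1) = arctan(10000/1.1) = 89.99°
∠(j10000 + 1200) = arctan(10000/1200) = 83.16°
∠H(j10000) = − (90.00° + 89.99° + 83.16°) = -263.15°

-263.1°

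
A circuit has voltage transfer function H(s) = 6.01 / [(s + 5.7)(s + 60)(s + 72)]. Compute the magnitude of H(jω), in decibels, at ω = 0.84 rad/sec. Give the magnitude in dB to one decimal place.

|j0.84 + 5.7| = √(0.84² + 5.7²) = 5.762
|j0.84 + 60| = √(0.84² + 60²) = 60.01
|j0.84 + 72| = √(0.84² + 72²) = 72
|H(j0.84)| = 6.01 / (5.762 × 60.01 × 72) = 0.00024142
20 log₁₀(0.00024142) = -72.34 dB

-72.3 dB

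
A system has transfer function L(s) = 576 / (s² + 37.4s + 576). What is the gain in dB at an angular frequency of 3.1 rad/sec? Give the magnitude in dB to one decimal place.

-0.0 dB

|(j3.1)² + 37.4(j3.1) + 576| = |566.39 + j115.94| = 578.1
|L(j3.1)| = 576 / 578.1 = 0.99631
20 log₁₀(0.99631) = -0.03 dB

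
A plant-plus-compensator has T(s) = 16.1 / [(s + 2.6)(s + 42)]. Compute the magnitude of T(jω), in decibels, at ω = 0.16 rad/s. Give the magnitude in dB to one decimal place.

|j0.16 + 2.6| = √(0.16² + 2.6²) = 2.605
|j0.16 + 42| = √(0.16² + 42²) = 42
|T(j0.16)| = 16.1 / (2.605 × 42) = 0.14716
20 log₁₀(0.14716) = -16.64 dB

-16.6 dB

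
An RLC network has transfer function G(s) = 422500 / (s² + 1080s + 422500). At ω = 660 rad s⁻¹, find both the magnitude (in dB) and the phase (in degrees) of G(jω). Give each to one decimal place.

|(j660)² + 1080(j660) + 422500| = |-13100 + j7.128e+05| = 7.129e+05
|G(j660)| = 422500 / 7.129e+05 = 0.59263
20 log₁₀(0.59263) = -4.54 dB
∠[(j660)² + 1080(j660) + 422500] = ∠[-13100 + j7.128e+05] = 91.05°
∠G(j660) = −91.05° = -91.05°

|G| = -4.5 dB, ∠G = -91.1°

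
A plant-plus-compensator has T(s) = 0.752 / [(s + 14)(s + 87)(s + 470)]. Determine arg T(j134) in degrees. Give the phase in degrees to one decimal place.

∠(j134 + 14) = arctan(134/14) = 84.04°
∠(j134 + 87) = arctan(134/87) = 57.01°
∠(j134 + 470) = arctan(134/470) = 15.91°
∠T(j134) = − (84.04° + 57.01° + 15.91°) = -156.95°

-157.0°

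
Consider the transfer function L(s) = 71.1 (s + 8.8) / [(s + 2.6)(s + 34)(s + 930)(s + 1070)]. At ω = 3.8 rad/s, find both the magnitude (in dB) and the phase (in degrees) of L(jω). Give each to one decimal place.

|j3.8 + 8.8| = √(3.8² + 8.8²) = 9.585
|j3.8 + 2.6| = √(3.8² + 2.6²) = 4.604
|j3.8 + 34| = √(3.8² + 34²) = 34.21
|j3.8 + 930| = √(3.8² + 930²) = 930
|j3.8 + 1070| = √(3.8² + 1070²) = 1070
|L(j3.8)| = 71.1 × 9.585 / (4.604 × 34.21 × 930 × 1070) = 4.3477e-06
20 log₁₀(4.3477e-06) = -107.23 dB
∠(j3.8 + 8.8) = arctan(3.8/8.8) = 23.36°
∠(j3.8 + 2.6) = arctan(3.8/2.6) = 55.62°
∠(j3.8 + 34) = arctan(3.8/34) = 6.38°
∠(j3.8 + 930) = arctan(3.8/930) = 0.23°
∠(j3.8 + 1070) = arctan(3.8/1070) = 0.20°
∠L(j3.8) = 23.36° − (55.62° + 6.38° + 0.23° + 0.20°) = -39.08°

|L| = -107.2 dB, ∠L = -39.1°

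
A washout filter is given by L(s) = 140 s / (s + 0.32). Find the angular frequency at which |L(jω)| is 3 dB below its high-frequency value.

0.32 rad s⁻¹

For a single-pole high-pass, the −3 dB point is at the pole: ω = 0.32 rad s⁻¹.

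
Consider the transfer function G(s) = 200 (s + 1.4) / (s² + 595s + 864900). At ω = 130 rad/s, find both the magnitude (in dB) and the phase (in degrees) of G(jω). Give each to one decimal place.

|j130 + 1.4| = √(130² + 1.4²) = 130
|(j130)² + 595(j130) + 864900| = |8.48e+05 + j77350| = 8.515e+05
|G(j130)| = 200 × 130 / 8.515e+05 = 0.030535
20 log₁₀(0.030535) = -30.30 dB
∠(j130 + 1.4) = arctan(130/1.4) = 89.38°
∠[(j130)² + 595(j130) + 864900] = ∠[8.48e+05 + j77350] = 5.21°
∠G(j130) = 89.38° − 5.21° = 84.17°

|G| = -30.3 dB, ∠G = 84.2°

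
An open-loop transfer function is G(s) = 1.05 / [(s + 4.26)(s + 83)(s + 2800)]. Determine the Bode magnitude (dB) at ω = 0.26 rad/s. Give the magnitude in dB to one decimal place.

|j0.26 + 4.26| = √(0.26² + 4.26²) = 4.268
|j0.26 + 83| = √(0.26² + 83²) = 83
|j0.26 + 2800| = √(0.26² + 2800²) = 2800
|G(j0.26)| = 1.05 / (4.268 × 83 × 2800) = 1.0586e-06
20 log₁₀(1.0586e-06) = -119.51 dB

-119.5 dB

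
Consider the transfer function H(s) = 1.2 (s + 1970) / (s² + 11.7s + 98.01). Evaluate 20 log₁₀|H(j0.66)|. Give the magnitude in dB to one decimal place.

27.7 dB

|j0.66 + 1970| = √(0.66² + 1970²) = 1970
|(j0.66)² + 11.7(j0.66) + 98.01| = |97.574 + j7.722| = 97.88
|H(j0.66)| = 1.2 × 1970 / 97.88 = 24.152
20 log₁₀(24.152) = 27.66 dB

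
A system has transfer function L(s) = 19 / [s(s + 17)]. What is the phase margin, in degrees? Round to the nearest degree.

86 deg

Gain crossover: |L(jω)| = 1 at ω ≈ 1.12 rad/s.
∠L(j1.12) = −90° − arctan(1.12/17) ≈ -93.75°
PM = 180° + (-93.75°) = 86.25°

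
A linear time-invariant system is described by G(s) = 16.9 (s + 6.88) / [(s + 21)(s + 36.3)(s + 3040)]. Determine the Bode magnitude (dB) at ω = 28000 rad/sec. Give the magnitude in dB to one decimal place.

-153.4 dB

|j28000 + 6.88| = √(28000² + 6.88²) = 2.8e+04
|j28000 + 21| = √(28000² + 21²) = 2.8e+04
|j28000 + 36.3| = √(28000² + 36.3²) = 2.8e+04
|j28000 + 3040| = √(28000² + 3040²) = 2.816e+04
|G(j28000)| = 16.9 × 2.8e+04 / (2.8e+04 × 2.8e+04 × 2.816e+04) = 2.143e-08
20 log₁₀(2.143e-08) = -153.38 dB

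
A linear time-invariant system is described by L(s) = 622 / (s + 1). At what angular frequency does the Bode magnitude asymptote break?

1 rad/sec

The single real pole at s = −1 gives a corner at ω = 1 rad/sec.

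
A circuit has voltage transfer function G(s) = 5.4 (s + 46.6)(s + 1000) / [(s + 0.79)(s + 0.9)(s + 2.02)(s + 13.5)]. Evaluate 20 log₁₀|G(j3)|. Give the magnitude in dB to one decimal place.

|j3 + 46.6| = √(3² + 46.6²) = 46.7
|j3 + 1000| = √(3² + 1000²) = 1000
|j3 + 0.79| = √(3² + 0.79²) = 3.102
|j3 + 0.9| = √(3² + 0.9²) = 3.132
|j3 + 2.02| = √(3² + 2.02²) = 3.617
|j3 + 13.5| = √(3² + 13.5²) = 13.83
|G(j3)| = 5.4 × 46.7 × 1000 / (3.102 × 3.132 × 3.617 × 13.83) = 518.86
20 log₁₀(518.86) = 54.30 dB

54.3 dB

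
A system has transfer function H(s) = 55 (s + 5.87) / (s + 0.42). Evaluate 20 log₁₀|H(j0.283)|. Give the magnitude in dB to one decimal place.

|j0.283 + 5.87| = √(0.283² + 5.87²) = 5.877
|j0.283 + 0.42| = √(0.283² + 0.42²) = 0.5064
|H(j0.283)| = 55 × 5.877 / 0.5064 = 638.22
20 log₁₀(638.22) = 56.10 dB

56.1 dB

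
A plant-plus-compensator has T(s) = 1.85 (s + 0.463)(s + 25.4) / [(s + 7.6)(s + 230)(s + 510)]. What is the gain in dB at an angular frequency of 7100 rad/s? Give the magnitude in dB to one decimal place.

-71.7 dB

|j7100 + 0.463| = √(7100² + 0.463²) = 7100
|j7100 + 25.4| = √(7100² + 25.4²) = 7100
|j7100 + 7.6| = √(7100² + 7.6²) = 7100
|j7100 + 230| = √(7100² + 230²) = 7104
|j7100 + 510| = √(7100² + 510²) = 7118
|T(j7100)| = 1.85 × 7100 × 7100 / (7100 × 7104 × 7118) = 0.00025976
20 log₁₀(0.00025976) = -71.71 dB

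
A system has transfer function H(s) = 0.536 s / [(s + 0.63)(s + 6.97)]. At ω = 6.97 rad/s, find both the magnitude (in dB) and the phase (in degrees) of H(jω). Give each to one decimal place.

|j6.97| = 6.97
|j6.97 + 0.63| = √(6.97² + 0.63²) = 6.998
|j6.97 + 6.97| = √(6.97² + 6.97²) = 9.857
|H(j6.97)| = 0.536 × 6.97 / (6.998 × 9.857) = 0.054156
20 log₁₀(0.054156) = -25.33 dB
∠(j6.97) = 90.00°
∠(j6.97 + 0.63) = arctan(6.97/0.63) = 84.84°
∠(j6.97 + 6.97) = arctan(6.97/6.97) = 45.00°
∠H(j6.97) = 90.00° − (84.84° + 45.00°) = -39.84°

|H| = -25.3 dB, ∠H = -39.8°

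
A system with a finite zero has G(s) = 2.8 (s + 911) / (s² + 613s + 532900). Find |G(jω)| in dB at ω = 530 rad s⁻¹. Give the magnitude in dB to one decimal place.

-42.9 dB

|j530 + 911| = √(530² + 911²) = 1054
|(j530)² + 613(j530) + 532900| = |2.52e+05 + j3.2489e+05| = 4.112e+05
|G(j530)| = 2.8 × 1054 / 4.112e+05 = 0.0071773
20 log₁₀(0.0071773) = -42.88 dB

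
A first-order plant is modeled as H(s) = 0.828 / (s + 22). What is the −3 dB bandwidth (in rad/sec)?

For a single-pole low-pass, the −3 dB point is at the pole: ω = 22 rad/sec.

22 rad/sec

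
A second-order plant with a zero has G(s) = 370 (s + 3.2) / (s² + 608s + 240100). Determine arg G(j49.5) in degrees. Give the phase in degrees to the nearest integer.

79°

∠(j49.5 + 3.2) = arctan(49.5/3.2) = 86.30°
∠[(j49.5)² + 608(j49.5) + 240100] = ∠[2.3765e+05 + j30096] = 7.22°
∠G(j49.5) = 86.30° − 7.22° = 79.08°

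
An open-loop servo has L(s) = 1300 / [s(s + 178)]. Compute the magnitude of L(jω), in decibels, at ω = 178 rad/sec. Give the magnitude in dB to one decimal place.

-30.7 dB

|j178 + 178| = √(178² + 178²) = 251.7
|j178| = 178
|L(j178)| = 1300 / (251.7 × 178) = 0.029013
20 log₁₀(0.029013) = -30.75 dB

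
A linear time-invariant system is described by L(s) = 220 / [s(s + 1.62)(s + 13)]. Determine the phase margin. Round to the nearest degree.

6°

Gain crossover: |L(jω)| = 1 at ω ≈ 3.87 rad s⁻¹.
∠L(j3.87) = −90° − arctan(3.87/1.62) − arctan(3.87/13) ≈ -173.84°
PM = 180° + (-173.84°) = 6.16°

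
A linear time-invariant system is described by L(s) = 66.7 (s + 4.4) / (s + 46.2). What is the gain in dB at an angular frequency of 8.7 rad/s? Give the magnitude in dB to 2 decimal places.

|j8.7 + 4.4| = √(8.7² + 4.4²) = 9.749
|j8.7 + 46.2| = √(8.7² + 46.2²) = 47.01
|L(j8.7)| = 66.7 × 9.749 / 47.01 = 13.832
20 log₁₀(13.832) = 22.818 dB

22.82 dB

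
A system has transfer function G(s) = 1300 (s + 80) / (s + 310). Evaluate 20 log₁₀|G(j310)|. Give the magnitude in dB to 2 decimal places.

59.55 dB

|j310 + 80| = √(310² + 80²) = 320.2
|j310 + 310| = √(310² + 310²) = 438.4
|G(j310)| = 1300 × 320.2 / 438.4 = 949.35
20 log₁₀(949.35) = 59.549 dB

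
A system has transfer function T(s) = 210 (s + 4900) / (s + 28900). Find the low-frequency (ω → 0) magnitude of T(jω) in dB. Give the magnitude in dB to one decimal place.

T(0) = 210 × 4900 / 28900 = 35.606
20 log₁₀(35.606) = 31.03 dB

31.0 dB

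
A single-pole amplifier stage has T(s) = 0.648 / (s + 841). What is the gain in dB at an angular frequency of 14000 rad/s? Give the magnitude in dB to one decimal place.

-86.7 dB

|j14000 + 841| = √(14000² + 841²) = 1.403e+04
|T(j14000)| = 0.648 / 1.403e+04 = 4.6202e-05
20 log₁₀(4.6202e-05) = -86.71 dB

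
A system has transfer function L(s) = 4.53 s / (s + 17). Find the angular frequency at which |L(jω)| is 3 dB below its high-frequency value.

17 rad s⁻¹

For a single-pole high-pass, the −3 dB point is at the pole: ω = 17 rad s⁻¹.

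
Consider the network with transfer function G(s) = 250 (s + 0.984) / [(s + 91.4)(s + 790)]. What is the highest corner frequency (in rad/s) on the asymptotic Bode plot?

Break frequencies occur at each pole and zero magnitude: 0.984 rad/s, 91.4 rad/s, 790 rad/s.
The highest is 790 rad/s.

790 rad/s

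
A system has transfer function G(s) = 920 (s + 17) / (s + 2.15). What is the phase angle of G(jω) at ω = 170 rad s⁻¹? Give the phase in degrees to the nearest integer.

-5°

∠(j170 + 17) = arctan(170/17) = 84.29°
∠(j170 + 2.15) = arctan(170/2.15) = 89.28°
∠G(j170) = 84.29° − 89.28° = -4.99°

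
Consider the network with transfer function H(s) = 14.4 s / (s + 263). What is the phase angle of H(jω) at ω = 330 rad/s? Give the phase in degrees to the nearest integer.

39°

∠(j330) = 90.00°
∠(j330 + 263) = arctan(330/263) = 51.45°
∠H(j330) = 90.00° − 51.45° = 38.55°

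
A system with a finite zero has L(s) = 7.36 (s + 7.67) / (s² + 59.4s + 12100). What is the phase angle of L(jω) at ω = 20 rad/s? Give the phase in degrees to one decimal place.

63.2 deg

∠(j20 + 7.67) = arctan(20/7.67) = 69.02°
∠[(j20)² + 59.4(j20) + 12100] = ∠[11700 + j1188] = 5.80°
∠L(j20) = 69.02° − 5.80° = 63.22°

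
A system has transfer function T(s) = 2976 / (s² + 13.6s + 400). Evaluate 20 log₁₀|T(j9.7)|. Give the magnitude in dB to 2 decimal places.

19.02 dB

|(j9.7)² + 13.6(j9.7) + 400| = |305.91 + j131.92| = 333.1
|T(j9.7)| = 2976 / 333.1 = 8.9331
20 log₁₀(8.9331) = 19.020 dB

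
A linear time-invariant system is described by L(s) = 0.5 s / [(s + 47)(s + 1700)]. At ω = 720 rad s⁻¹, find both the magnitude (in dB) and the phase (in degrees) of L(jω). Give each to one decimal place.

|j720| = 720
|j720 + 47| = √(720² + 47²) = 721.5
|j720 + 1700| = √(720² + 1700²) = 1846
|L(j720)| = 0.5 × 720 / (721.5 × 1846) = 0.00027025
20 log₁₀(0.00027025) = -71.36 dB
∠(j720) = 90.00°
∠(j720 + 47) = arctan(720/47) = 86.27°
∠(j720 + 1700) = arctan(720/1700) = 22.95°
∠L(j720) = 90.00° − (86.27° + 22.95°) = -19.22°

|L| = -71.4 dB, ∠L = -19.2 deg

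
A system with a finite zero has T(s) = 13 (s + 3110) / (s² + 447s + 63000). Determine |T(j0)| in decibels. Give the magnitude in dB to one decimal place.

-3.9 dB

T(0) = 13 × 3110 / 63000 = 0.64175
20 log₁₀(0.64175) = -3.85 dB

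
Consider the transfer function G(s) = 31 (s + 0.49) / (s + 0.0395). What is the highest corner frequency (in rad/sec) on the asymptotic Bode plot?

Break frequencies occur at each pole and zero magnitude: 0.0395 rad/sec, 0.49 rad/sec.
The highest is 0.49 rad/sec.

0.49 rad/sec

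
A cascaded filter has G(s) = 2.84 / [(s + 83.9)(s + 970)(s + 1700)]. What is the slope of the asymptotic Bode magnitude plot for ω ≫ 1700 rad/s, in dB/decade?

With 0 zeros and 3 poles, the high-frequency asymptotic slope is 20 × (0 − 3) = -60 dB/decade.

-60 dB/decade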